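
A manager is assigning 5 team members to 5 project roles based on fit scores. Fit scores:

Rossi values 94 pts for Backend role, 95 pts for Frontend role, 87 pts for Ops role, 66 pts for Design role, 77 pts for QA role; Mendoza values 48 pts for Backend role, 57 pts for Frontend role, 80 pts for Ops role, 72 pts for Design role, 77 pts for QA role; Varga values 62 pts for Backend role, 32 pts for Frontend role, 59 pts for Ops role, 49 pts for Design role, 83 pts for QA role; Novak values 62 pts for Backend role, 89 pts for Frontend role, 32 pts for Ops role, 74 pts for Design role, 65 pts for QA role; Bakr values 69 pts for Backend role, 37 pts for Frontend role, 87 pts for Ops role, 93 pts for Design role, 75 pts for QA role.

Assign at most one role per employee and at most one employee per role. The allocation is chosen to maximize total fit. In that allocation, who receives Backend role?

Treat this as an assignment problem: match each employee to one role.
Optimal: Rossi→Backend role (94 pts), Mendoza→Ops role (80 pts), Varga→QA role (83 pts), Novak→Frontend role (89 pts), Bakr→Design role (93 pts) — total 94+80+83+89+93 = 439 pts.
Max-entry greedy (repeatedly take the single best remaining cell) gives 413 pts, worse by 26.
Rossi's own top role is Frontend role (95 pts), but forcing Rossi→Frontend role and reassigning the rest optimally gives only 413 pts — worse by 26.

Rossi receives Backend role.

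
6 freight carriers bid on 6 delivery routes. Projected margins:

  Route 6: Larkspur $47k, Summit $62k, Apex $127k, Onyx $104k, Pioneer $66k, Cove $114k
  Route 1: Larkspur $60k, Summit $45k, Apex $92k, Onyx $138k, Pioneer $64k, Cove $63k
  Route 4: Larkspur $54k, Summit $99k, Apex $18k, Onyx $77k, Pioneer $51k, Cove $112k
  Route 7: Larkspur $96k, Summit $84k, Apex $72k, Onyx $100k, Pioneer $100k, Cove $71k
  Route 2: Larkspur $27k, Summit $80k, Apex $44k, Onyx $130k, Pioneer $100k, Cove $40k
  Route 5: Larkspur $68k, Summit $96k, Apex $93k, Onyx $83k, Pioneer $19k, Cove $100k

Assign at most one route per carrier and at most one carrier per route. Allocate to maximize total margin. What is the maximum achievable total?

Optimal: Larkspur→Route 7 ($96k), Summit→Route 5 ($96k), Apex→Route 6 ($127k), Onyx→Route 1 ($138k), Pioneer→Route 2 ($100k), Cove→Route 4 ($112k) — total 96+96+127+138+100+112 = $669k.
Row-greedy (each carrier in turn takes its best remaining route) gives $660k, worse by 9.
Next-best assignment: Larkspur→Route 7, Summit→Route 4, Apex→Route 6, Onyx→Route 1, Pioneer→Route 2, Cove→Route 5 = $660k.
Checked against all permutations: $669k is optimal.

Maximum total: $669k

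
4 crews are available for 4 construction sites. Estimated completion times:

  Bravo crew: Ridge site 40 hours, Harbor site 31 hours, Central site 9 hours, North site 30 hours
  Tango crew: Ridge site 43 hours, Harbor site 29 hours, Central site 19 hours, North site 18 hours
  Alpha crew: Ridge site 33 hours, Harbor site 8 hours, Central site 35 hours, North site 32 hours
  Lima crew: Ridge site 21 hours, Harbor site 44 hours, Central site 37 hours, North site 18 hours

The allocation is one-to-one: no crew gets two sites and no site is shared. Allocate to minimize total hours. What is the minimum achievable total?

Treat this as an assignment problem: match each crew to one site.
Optimal: Bravo crew→Central site (9 hours), Tango crew→North site (18 hours), Alpha crew→Harbor site (8 hours), Lima crew→Ridge site (21 hours) — total 9+18+8+21 = 56 hours.
No other one-to-one assignment undercuts 56 hours.

Min total: 56 hours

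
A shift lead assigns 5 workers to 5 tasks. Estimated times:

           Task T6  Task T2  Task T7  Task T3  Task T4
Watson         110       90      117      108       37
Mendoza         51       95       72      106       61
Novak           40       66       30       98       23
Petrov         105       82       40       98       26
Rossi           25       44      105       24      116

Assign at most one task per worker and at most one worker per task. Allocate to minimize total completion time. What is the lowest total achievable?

Treat this as an assignment problem: match each worker to one task.
Optimal: Watson→Task T4 (37 min), Mendoza→Task T6 (51 min), Novak→Task T2 (66 min), Petrov→Task T7 (40 min), Rossi→Task T3 (24 min) — total 37+51+66+40+24 = 218 min.
Column-greedy (each task in turn goes to its cheapest remaining worker) gives 274 min, worse by 56.
Next-best assignment: Watson→Task T2, Mendoza→Task T6, Novak→Task T7, Petrov→Task T4, Rossi→Task T3 = 221 min.

Min total: 218 min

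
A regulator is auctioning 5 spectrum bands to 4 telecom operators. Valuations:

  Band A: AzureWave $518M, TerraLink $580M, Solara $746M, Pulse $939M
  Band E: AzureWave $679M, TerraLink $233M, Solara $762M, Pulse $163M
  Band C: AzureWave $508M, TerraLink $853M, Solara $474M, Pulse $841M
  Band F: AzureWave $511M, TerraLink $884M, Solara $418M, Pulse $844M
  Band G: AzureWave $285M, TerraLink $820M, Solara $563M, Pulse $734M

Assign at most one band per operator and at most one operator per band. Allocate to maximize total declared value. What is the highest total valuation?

This is the linear assignment problem.
Optimal: AzureWave→Band E ($679M), TerraLink→Band F ($884M), Solara→Band A ($746M), Pulse→Band C ($841M) — total 679+884+746+841 = $3150M.
Max-entry greedy (repeatedly take the single best remaining cell) gives $3093M, worse by 57.

Maximum total: $3150M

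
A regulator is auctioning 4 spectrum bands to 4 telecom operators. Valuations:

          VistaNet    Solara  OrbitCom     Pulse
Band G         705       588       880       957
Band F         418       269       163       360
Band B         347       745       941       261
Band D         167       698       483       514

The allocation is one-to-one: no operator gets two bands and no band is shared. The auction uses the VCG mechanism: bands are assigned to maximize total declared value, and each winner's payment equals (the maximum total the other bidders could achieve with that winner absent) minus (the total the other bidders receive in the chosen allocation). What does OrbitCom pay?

OrbitCom pays $47M.

Efficient allocation: VistaNet→Band F ($418M), Solara→Band D ($698M), OrbitCom→Band B ($941M), Pulse→Band G ($957M); total welfare W = $3014M.
OrbitCom receives Band B at value $941M, so the others get W − 941 = $2073M.
Without OrbitCom: best allocation of the remaining 3 bidders over all 4 bands is VistaNet→Band F ($418M), Solara→Band B ($745M), Pulse→Band G ($957M), total $2120M.
VCG payment = (others' best without OrbitCom) − (others' welfare with OrbitCom) = 2120 − 2073 = $47M.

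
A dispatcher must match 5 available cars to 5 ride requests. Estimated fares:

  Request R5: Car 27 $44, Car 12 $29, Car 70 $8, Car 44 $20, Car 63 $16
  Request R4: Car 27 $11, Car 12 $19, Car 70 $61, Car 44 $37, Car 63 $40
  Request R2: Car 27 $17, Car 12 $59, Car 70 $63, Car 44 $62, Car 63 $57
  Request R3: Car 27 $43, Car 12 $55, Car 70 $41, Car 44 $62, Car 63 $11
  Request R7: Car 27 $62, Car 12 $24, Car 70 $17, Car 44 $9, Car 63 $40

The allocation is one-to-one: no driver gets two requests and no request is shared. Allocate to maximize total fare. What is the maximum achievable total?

Optimal: Car 27→Request R7 ($62), Car 12→Request R5 ($29), Car 70→Request R4 ($61), Car 44→Request R3 ($62), Car 63→Request R2 ($57) — total 62+29+61+62+57 = $271.
Column-greedy (each request in turn goes to its best remaining driver) gives $262, worse by 9.
Next-best assignment: Car 27→Request R5, Car 12→Request R2, Car 70→Request R4, Car 44→Request R3, Car 63→Request R7 = $266.

Max total: $271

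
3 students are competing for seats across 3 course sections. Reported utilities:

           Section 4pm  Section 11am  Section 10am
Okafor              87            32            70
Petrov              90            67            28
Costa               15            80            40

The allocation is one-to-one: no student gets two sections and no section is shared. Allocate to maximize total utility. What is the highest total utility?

This is the linear assignment problem.
Optimal: Okafor→Section 10am (70 points), Petrov→Section 4pm (90 points), Costa→Section 11am (80 points) — total 70+90+80 = 240 points.
Row-greedy (each student in turn takes its best remaining section) gives 194 points, worse by 46.
Next-best assignment: Okafor→Section 4pm, Petrov→Section 10am, Costa→Section 11am = 195 points.
Checked against all permutations: 240 points is optimal.

Max total: 240 points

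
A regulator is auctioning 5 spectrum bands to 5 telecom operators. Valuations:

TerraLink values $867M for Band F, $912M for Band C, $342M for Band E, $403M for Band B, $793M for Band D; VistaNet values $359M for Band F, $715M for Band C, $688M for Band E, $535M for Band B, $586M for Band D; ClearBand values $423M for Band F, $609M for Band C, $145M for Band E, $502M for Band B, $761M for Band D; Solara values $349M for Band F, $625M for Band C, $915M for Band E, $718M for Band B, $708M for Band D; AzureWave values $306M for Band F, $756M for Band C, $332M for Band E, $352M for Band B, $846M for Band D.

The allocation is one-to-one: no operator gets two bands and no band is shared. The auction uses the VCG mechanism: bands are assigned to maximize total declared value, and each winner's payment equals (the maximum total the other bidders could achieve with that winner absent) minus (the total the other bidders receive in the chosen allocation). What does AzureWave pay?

Efficient allocation: TerraLink→Band F ($867M), VistaNet→Band C ($715M), ClearBand→Band B ($502M), Solara→Band E ($915M), AzureWave→Band D ($846M); total welfare W = $3845M.
AzureWave receives Band D at value $846M, so the others get W − 846 = $2999M.
Without AzureWave: best allocation of the remaining 4 bidders over all 5 bands is TerraLink→Band F ($867M), VistaNet→Band C ($715M), ClearBand→Band D ($761M), Solara→Band E ($915M), total $3258M.
VCG payment = (others' best without AzureWave) − (others' welfare with AzureWave) = 3258 − 2999 = $259M.

AzureWave pays $259M.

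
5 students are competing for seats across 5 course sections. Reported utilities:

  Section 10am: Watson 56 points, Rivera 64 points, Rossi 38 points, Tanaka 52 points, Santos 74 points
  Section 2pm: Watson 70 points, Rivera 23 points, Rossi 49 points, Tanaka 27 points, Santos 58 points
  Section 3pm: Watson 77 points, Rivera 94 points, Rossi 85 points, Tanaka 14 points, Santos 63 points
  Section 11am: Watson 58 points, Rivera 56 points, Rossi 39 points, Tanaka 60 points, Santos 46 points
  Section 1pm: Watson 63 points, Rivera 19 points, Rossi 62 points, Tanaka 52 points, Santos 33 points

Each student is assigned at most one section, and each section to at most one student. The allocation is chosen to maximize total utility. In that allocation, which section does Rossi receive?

Optimal: Watson→Section 2pm (70 points), Rivera→Section 3pm (94 points), Rossi→Section 1pm (62 points), Tanaka→Section 11am (60 points), Santos→Section 10am (74 points) — total 70+94+62+60+74 = 360 points.
Row-greedy (each student in turn takes its best remaining section) gives 321 points, worse by 39.
Rossi's own top section is Section 3pm (85 points), but forcing Rossi→Section 3pm and reassigning the rest optimally gives only 337 points — worse by 23.

Rossi receives Section 1pm.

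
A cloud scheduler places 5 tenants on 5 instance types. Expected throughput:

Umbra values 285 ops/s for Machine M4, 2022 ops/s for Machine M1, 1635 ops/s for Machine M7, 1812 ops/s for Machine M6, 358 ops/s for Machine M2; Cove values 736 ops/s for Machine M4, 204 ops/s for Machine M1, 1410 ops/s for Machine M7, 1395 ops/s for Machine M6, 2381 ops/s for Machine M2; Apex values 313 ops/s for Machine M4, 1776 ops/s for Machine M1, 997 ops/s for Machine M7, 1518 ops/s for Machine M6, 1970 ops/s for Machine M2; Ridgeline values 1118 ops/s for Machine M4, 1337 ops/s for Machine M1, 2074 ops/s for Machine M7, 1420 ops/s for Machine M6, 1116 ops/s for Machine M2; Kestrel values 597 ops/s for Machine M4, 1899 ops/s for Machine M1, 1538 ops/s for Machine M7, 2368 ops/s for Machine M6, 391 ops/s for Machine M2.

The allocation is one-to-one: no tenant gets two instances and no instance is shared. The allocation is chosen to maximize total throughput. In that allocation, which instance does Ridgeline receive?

Ridgeline receives Machine M4.

Optimal: Umbra→Machine M7 (1635 ops/s), Cove→Machine M2 (2381 ops/s), Apex→Machine M1 (1776 ops/s), Ridgeline→Machine M4 (1118 ops/s), Kestrel→Machine M6 (2368 ops/s) — total 1635+2381+1776+1118+2368 = 9278 ops/s.
Max-entry greedy (repeatedly take the single best remaining cell) gives 9158 ops/s, worse by 120.
Next-best assignment: Umbra→Machine M1, Cove→Machine M4, Apex→Machine M2, Ridgeline→Machine M7, Kestrel→Machine M6 = 9170 ops/s.
Ridgeline's own top instance is Machine M7 (2074 ops/s), but forcing Ridgeline→Machine M7 and reassigning the rest optimally gives only 9170 ops/s — worse by 108.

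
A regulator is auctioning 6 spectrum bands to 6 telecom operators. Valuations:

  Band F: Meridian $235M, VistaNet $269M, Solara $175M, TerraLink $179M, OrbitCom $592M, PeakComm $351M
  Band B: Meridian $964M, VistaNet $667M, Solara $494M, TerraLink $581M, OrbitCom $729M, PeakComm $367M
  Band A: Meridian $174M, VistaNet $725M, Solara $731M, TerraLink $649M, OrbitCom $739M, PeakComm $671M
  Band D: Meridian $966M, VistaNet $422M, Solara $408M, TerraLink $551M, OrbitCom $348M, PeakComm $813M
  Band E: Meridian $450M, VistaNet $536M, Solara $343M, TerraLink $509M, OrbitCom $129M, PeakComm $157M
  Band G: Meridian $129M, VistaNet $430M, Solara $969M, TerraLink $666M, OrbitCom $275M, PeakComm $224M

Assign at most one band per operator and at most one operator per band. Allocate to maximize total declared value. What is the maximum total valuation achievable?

Optimal: Meridian→Band B ($964M), VistaNet→Band A ($725M), Solara→Band G ($969M), TerraLink→Band E ($509M), OrbitCom→Band F ($592M), PeakComm→Band D ($813M) — total 964+725+969+509+592+813 = $4572M.
Row-greedy (each operator in turn takes its best remaining band) gives $3990M, worse by 582.
Every other assignment is strictly worse.

Max total: $4572M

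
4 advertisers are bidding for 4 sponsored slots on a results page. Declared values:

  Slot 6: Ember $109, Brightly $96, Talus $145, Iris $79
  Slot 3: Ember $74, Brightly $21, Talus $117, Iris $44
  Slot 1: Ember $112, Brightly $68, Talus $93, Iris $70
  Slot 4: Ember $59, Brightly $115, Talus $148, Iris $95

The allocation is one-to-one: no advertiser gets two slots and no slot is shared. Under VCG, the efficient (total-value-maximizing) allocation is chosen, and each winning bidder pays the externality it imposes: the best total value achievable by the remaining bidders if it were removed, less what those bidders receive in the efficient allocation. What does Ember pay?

Ember pays $19.

Efficient allocation: Ember→Slot 1 ($112), Brightly→Slot 4 ($115), Talus→Slot 3 ($117), Iris→Slot 6 ($79); total welfare W = $423.
Ember receives Slot 1 at value $112, so the others get W − 112 = $311.
Without Ember: best allocation of the remaining 3 bidders over all 4 slots is Brightly→Slot 4 ($115), Talus→Slot 6 ($145), Iris→Slot 1 ($70), total $330.
VCG payment = (others' best without Ember) − (others' welfare with Ember) = 330 − 311 = $19.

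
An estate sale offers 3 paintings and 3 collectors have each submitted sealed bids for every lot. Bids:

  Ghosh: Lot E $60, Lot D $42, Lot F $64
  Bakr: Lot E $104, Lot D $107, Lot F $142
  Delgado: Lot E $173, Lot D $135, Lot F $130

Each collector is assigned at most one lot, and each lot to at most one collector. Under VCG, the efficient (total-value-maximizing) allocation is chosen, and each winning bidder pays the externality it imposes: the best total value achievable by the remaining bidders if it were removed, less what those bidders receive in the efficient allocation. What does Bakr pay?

Efficient allocation: Ghosh→Lot D ($42), Bakr→Lot F ($142), Delgado→Lot E ($173); total welfare W = $357.
Bakr receives Lot F at value $142, so the others get W − 142 = $215.
Without Bakr: best allocation of the remaining 2 bidders over all 3 lots is Ghosh→Lot F ($64), Delgado→Lot E ($173), total $237.
VCG payment = (others' best without Bakr) − (others' welfare with Bakr) = 237 − 215 = $22.

Bakr pays $22.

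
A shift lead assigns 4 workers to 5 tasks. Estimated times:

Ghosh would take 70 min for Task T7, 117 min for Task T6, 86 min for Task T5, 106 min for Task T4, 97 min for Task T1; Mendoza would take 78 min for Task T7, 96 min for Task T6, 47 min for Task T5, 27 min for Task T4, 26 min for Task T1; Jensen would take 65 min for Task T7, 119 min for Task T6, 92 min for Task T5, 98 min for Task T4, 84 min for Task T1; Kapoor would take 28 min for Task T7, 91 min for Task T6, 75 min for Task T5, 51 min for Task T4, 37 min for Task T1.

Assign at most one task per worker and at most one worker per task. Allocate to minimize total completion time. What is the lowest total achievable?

Min total: 215 min

Optimal: Ghosh→Task T5 (86 min), Mendoza→Task T4 (27 min), Jensen→Task T7 (65 min), Kapoor→Task T1 (37 min) — total 86+27+65+37 = 215 min.
Min-entry greedy (repeatedly take the single cheapest remaining cell) gives 238 min, worse by 23.
No other one-to-one assignment undercuts 215 min.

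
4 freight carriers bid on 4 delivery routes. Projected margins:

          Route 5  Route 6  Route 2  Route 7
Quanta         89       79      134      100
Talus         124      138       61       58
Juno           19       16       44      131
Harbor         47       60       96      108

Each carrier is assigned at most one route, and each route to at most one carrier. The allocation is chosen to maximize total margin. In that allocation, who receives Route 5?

Optimal: Quanta→Route 5 ($89k), Talus→Route 6 ($138k), Juno→Route 7 ($131k), Harbor→Route 2 ($96k) — total 89+138+131+96 = $454k.
Max-entry greedy (repeatedly take the single best remaining cell) gives $450k, worse by 4.
Next-best assignment: Quanta→Route 2, Talus→Route 6, Juno→Route 7, Harbor→Route 5 = $450k.
Swapping Quanta↔Juno (Quanta→Route 7 $100k, Juno→Route 5 $19k) loses 101.
Quanta's own top route is Route 2 ($134k), but forcing Quanta→Route 2 and reassigning the rest optimally gives only $450k — worse by 4.

Quanta receives Route 5.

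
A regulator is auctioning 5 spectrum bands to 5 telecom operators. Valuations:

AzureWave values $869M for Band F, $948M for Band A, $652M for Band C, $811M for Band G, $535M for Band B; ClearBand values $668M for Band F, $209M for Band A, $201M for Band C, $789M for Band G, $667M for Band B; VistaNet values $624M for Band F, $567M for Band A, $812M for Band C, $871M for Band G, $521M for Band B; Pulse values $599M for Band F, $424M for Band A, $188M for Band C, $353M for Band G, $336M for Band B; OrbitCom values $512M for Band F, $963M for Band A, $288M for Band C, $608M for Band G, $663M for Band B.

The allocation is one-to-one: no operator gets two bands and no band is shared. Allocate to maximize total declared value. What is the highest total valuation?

Max total: $3852M

Optimal: AzureWave→Band G ($811M), ClearBand→Band B ($667M), VistaNet→Band C ($812M), Pulse→Band F ($599M), OrbitCom→Band A ($963M) — total 811+667+812+599+963 = $3852M.
Row-greedy (each operator in turn takes its best remaining band) gives $3811M, worse by 41.
Swapping VistaNet↔Pulse (VistaNet→Band F $624M, Pulse→Band C $188M) loses 599.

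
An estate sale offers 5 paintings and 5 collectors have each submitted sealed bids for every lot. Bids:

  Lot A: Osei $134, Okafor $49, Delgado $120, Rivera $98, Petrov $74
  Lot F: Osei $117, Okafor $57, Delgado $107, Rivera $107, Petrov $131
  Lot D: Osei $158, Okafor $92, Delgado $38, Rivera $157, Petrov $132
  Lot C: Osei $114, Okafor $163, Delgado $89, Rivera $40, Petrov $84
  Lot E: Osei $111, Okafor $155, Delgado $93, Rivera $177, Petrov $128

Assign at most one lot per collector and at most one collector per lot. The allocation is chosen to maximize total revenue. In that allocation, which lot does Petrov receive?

Optimal: Osei→Lot D ($158), Okafor→Lot C ($163), Delgado→Lot A ($120), Rivera→Lot E ($177), Petrov→Lot F ($131) — total 158+163+120+177+131 = $749.
Column-greedy (each lot in turn goes to its best remaining collector) gives $678, worse by 71.
Petrov's own top lot is Lot D ($132), but forcing Petrov→Lot D and reassigning the rest optimally gives only $713 — worse by 36.

Petrov receives Lot F.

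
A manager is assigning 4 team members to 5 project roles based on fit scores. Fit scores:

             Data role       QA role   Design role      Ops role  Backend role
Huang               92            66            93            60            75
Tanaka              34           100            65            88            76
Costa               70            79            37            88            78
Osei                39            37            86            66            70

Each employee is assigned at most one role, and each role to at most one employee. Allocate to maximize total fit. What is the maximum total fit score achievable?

Max total: 366 pts

Optimal: Huang→Data role (92 pts), Tanaka→QA role (100 pts), Costa→Ops role (88 pts), Osei→Design role (86 pts) — total 92+100+88+86 = 366 pts.
Row-greedy (each employee in turn takes its best remaining role) gives 351 pts, worse by 15.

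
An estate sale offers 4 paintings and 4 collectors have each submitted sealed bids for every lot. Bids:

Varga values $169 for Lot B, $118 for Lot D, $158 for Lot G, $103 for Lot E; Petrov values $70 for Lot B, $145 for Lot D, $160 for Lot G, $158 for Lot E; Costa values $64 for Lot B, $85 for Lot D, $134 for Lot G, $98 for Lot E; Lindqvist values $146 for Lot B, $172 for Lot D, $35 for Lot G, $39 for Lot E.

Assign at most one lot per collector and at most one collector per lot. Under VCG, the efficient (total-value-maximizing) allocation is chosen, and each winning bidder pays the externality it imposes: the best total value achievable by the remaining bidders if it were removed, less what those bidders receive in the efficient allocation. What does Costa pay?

Costa pays $2.

Efficient allocation: Varga→Lot B ($169), Petrov→Lot E ($158), Costa→Lot G ($134), Lindqvist→Lot D ($172); total welfare W = $633.
Costa receives Lot G at value $134, so the others get W − 134 = $499.
Without Costa: best allocation of the remaining 3 bidders over all 4 lots is Varga→Lot B ($169), Petrov→Lot G ($160), Lindqvist→Lot D ($172), total $501.
VCG payment = (others' best without Costa) − (others' welfare with Costa) = 501 − 499 = $2.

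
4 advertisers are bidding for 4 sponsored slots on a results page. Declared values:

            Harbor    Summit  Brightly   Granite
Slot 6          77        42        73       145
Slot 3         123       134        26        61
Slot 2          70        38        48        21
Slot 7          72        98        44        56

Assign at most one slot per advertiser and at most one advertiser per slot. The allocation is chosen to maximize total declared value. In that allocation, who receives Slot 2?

Brightly receives Slot 2.

Optimal: Harbor→Slot 3 ($123), Summit→Slot 7 ($98), Brightly→Slot 2 ($48), Granite→Slot 6 ($145) — total 123+98+48+145 = $414.
Max-entry greedy (repeatedly take the single best remaining cell) gives $399, worse by 15.
Brightly's own top slot is Slot 6 ($73), but forcing Brightly→Slot 6 and reassigning the rest optimally gives only $333 — worse by 81.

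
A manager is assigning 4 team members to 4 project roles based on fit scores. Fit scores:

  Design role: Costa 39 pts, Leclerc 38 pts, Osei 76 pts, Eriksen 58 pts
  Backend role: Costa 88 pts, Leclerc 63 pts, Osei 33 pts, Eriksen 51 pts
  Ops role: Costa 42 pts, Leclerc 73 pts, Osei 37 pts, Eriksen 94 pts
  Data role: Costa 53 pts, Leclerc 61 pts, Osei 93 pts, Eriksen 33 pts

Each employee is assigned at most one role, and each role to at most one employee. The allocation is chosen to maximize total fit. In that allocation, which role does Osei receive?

Optimal: Costa→Backend role (88 pts), Leclerc→Data role (61 pts), Osei→Design role (76 pts), Eriksen→Ops role (94 pts) — total 88+61+76+94 = 319 pts.
Row-greedy (each employee in turn takes its best remaining role) gives 312 pts, worse by 7.
No other one-to-one assignment exceeds 319 pts.
Osei's own top role is Data role (93 pts), but forcing Osei→Data role and reassigning the rest optimally gives only 313 pts — worse by 6.

Osei receives Design role.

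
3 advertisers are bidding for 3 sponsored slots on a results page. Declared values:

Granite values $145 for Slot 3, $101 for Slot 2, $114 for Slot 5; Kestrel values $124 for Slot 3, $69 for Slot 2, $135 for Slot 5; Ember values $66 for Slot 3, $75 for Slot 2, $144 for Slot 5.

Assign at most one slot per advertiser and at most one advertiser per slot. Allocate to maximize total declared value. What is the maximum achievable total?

Max total: $369

This is a one-to-one assignment (maximum-weight bipartite matching).
Optimal: Granite→Slot 2 ($101), Kestrel→Slot 3 ($124), Ember→Slot 5 ($144) — total 101+124+144 = $369.
Row-greedy (each advertiser in turn takes its best remaining slot) gives $355, worse by 14.
Swapping Kestrel↔Granite (Kestrel→Slot 2 $69, Granite→Slot 3 $145) loses 11.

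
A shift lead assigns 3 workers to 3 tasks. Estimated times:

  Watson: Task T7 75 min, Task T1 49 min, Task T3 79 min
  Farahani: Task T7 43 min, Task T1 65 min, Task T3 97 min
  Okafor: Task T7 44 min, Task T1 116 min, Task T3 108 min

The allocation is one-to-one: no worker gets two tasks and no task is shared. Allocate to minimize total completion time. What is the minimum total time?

Optimal: Watson→Task T3 (79 min), Farahani→Task T1 (65 min), Okafor→Task T7 (44 min) — total 79+65+44 = 188 min.
Row-greedy (each worker in turn takes its cheapest remaining task) gives 200 min, worse by 12.
Next-best assignment: Watson→Task T1, Farahani→Task T3, Okafor→Task T7 = 190 min.
Swapping Watson↔Okafor (Watson→Task T7 75 min, Okafor→Task T3 108 min) adds 60.
Checked against all permutations: 188 min is optimal.

Min total: 188 min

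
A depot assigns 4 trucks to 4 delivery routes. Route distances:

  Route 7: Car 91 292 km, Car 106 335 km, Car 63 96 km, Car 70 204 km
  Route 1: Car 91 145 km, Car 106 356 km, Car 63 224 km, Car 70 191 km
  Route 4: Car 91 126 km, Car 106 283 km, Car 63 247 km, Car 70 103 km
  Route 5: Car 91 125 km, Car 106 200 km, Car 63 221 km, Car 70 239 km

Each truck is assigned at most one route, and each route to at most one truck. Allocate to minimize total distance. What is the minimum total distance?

Optimal: Car 91→Route 1 (145 km), Car 106→Route 5 (200 km), Car 63→Route 7 (96 km), Car 70→Route 4 (103 km) — total 145+200+96+103 = 544 km.
Row-greedy (each truck in turn takes its cheapest remaining route) gives 695 km, worse by 151.
Next-best assignment: Car 91→Route 4, Car 106→Route 5, Car 63→Route 7, Car 70→Route 1 = 613 km.
Swapping Car 63↔Car 70 (Car 63→Route 4 247 km, Car 70→Route 7 204 km) adds 252.
No other one-to-one assignment undercuts 544 km.

Minimum total: 544 km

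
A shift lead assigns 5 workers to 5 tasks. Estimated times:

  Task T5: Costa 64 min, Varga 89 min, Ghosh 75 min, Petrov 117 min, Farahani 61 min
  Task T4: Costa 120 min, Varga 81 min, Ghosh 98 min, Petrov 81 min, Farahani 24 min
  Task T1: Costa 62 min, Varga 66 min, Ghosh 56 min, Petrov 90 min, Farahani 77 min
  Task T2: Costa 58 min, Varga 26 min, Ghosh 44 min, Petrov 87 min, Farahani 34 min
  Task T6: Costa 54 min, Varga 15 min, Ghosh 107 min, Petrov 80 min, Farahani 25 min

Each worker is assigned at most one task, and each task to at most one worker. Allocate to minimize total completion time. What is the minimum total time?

Minimum total: 237 min

Optimal: Costa→Task T5 (64 min), Varga→Task T6 (15 min), Ghosh→Task T2 (44 min), Petrov→Task T1 (90 min), Farahani→Task T4 (24 min) — total 64+15+44+90+24 = 237 min.
Row-greedy (each worker in turn takes its cheapest remaining task) gives 278 min, worse by 41.
Next-best assignment: Costa→Task T5, Varga→Task T6, Ghosh→Task T1, Petrov→Task T2, Farahani→Task T4 = 246 min.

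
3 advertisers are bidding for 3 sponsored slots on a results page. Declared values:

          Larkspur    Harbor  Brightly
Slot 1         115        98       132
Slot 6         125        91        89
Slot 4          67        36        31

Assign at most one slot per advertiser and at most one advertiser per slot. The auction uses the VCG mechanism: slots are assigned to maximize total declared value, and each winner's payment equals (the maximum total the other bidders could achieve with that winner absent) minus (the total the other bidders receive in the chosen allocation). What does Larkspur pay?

Efficient allocation: Larkspur→Slot 6 ($125), Harbor→Slot 4 ($36), Brightly→Slot 1 ($132); total welfare W = $293.
Larkspur receives Slot 6 at value $125, so the others get W − 125 = $168.
Without Larkspur: best allocation of the remaining 2 bidders over all 3 slots is Harbor→Slot 6 ($91), Brightly→Slot 1 ($132), total $223.
VCG payment = (others' best without Larkspur) − (others' welfare with Larkspur) = 223 − 168 = $55.

Larkspur pays $55.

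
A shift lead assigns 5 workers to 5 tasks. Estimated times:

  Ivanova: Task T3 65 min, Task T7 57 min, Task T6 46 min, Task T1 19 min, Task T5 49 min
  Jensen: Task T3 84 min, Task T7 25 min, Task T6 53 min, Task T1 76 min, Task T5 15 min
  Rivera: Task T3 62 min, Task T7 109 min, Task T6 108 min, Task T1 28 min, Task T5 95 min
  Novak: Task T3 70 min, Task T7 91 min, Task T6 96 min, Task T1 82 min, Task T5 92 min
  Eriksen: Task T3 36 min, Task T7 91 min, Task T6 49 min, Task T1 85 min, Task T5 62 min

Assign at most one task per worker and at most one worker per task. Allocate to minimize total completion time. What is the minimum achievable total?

Optimal: Ivanova→Task T6 (46 min), Jensen→Task T5 (15 min), Rivera→Task T1 (28 min), Novak→Task T7 (91 min), Eriksen→Task T3 (36 min) — total 46+15+28+91+36 = 216 min.
Row-greedy (each worker in turn takes its cheapest remaining task) gives 236 min, worse by 20.
Swapping Ivanova↔Novak (Ivanova→Task T7 57 min, Novak→Task T6 96 min) adds 16.

Minimum total: 216 min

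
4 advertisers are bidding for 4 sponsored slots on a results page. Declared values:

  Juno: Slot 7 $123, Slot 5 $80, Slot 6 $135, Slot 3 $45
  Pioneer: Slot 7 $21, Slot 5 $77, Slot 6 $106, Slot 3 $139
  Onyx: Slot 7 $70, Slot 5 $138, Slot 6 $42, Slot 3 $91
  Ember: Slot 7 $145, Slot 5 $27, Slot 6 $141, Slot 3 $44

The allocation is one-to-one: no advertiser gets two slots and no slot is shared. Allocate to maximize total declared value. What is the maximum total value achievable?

Max total: $557

Treat this as an assignment problem: match each advertiser to one slot.
Optimal: Juno→Slot 6 ($135), Pioneer→Slot 3 ($139), Onyx→Slot 5 ($138), Ember→Slot 7 ($145) — total 135+139+138+145 = $557.
Next-best assignment: Juno→Slot 7, Pioneer→Slot 3, Onyx→Slot 5, Ember→Slot 6 = $541.
Swapping Ember↔Juno (Ember→Slot 6 $141, Juno→Slot 7 $123) loses 16.
Checked against all permutations: $557 is optimal.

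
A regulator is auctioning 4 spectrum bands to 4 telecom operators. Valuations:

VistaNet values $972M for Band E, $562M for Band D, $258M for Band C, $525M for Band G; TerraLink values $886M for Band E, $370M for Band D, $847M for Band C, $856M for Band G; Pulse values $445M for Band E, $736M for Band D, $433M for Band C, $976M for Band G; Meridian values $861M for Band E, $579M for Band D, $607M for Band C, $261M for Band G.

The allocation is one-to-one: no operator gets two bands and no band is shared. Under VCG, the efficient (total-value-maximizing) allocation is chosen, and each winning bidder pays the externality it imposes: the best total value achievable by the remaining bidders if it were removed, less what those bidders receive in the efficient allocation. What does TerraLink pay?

Efficient allocation: VistaNet→Band E ($972M), TerraLink→Band C ($847M), Pulse→Band G ($976M), Meridian→Band D ($579M); total welfare W = $3374M.
TerraLink receives Band C at value $847M, so the others get W − 847 = $2527M.
Without TerraLink: best allocation of the remaining 3 bidders over all 4 bands is VistaNet→Band E ($972M), Pulse→Band G ($976M), Meridian→Band C ($607M), total $2555M.
VCG payment = (others' best without TerraLink) − (others' welfare with TerraLink) = 2555 − 2527 = $28M.

TerraLink pays $28M.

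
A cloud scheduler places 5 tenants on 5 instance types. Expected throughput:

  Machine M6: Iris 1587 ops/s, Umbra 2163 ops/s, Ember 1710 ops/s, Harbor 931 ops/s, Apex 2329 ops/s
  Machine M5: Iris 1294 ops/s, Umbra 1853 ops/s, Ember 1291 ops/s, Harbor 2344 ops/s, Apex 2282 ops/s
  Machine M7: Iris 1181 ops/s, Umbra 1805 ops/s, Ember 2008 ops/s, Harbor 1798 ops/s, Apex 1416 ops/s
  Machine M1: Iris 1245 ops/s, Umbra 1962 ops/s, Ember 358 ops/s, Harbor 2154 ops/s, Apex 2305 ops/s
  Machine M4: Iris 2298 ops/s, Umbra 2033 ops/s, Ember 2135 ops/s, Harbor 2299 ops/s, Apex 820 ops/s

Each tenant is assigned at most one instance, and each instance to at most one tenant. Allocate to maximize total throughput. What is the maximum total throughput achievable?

Max total: 11118 ops/s

Optimal: Iris→Machine M4 (2298 ops/s), Umbra→Machine M6 (2163 ops/s), Ember→Machine M7 (2008 ops/s), Harbor→Machine M5 (2344 ops/s), Apex→Machine M1 (2305 ops/s) — total 2298+2163+2008+2344+2305 = 11118 ops/s.
Max-entry greedy (repeatedly take the single best remaining cell) gives 10941 ops/s, worse by 177.
Next-best assignment: Iris→Machine M4, Umbra→Machine M1, Ember→Machine M7, Harbor→Machine M5, Apex→Machine M6 = 10941 ops/s.
Every other assignment is strictly worse.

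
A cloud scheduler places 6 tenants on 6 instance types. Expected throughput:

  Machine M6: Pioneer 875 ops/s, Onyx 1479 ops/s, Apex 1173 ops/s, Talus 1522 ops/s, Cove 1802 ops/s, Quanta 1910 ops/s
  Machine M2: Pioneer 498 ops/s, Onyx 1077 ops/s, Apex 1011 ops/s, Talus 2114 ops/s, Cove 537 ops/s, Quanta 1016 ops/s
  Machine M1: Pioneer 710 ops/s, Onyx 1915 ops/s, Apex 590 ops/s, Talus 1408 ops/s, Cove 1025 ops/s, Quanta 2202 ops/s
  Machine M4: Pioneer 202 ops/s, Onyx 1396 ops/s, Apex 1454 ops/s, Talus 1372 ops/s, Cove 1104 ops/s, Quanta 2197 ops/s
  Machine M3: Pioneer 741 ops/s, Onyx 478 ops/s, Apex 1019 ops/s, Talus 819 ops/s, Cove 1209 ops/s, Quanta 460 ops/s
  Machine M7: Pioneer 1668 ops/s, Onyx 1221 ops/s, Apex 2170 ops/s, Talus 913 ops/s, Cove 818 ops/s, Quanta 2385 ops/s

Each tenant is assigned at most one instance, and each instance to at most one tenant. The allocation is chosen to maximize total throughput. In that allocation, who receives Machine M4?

This is the linear assignment problem.
Optimal: Pioneer→Machine M3 (741 ops/s), Onyx→Machine M1 (1915 ops/s), Apex→Machine M7 (2170 ops/s), Talus→Machine M2 (2114 ops/s), Cove→Machine M6 (1802 ops/s), Quanta→Machine M4 (2197 ops/s) — total 741+1915+2170+2114+1802+2197 = 10939 ops/s.
Row-greedy (each tenant in turn takes its best remaining instance) gives 9413 ops/s, worse by 1526.
Next-best assignment: Pioneer→Machine M7, Onyx→Machine M1, Apex→Machine M3, Talus→Machine M2, Cove→Machine M6, Quanta→Machine M4 = 10715 ops/s.
Swapping Talus↔Cove (Talus→Machine M6 1522 ops/s, Cove→Machine M2 537 ops/s) loses 1857.
Checked against all permutations: 10939 ops/s is optimal.
Quanta's own top instance is Machine M7 (2385 ops/s), but forcing Quanta→Machine M7 and reassigning the rest optimally gives only 10411 ops/s — worse by 528.

Quanta receives Machine M4.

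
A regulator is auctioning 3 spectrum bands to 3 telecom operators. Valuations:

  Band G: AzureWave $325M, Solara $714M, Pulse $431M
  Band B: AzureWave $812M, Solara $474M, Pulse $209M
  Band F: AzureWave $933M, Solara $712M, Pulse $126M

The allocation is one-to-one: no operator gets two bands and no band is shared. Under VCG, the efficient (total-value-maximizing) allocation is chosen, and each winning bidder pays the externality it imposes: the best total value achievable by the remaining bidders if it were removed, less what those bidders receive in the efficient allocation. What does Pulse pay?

Efficient allocation: AzureWave→Band B ($812M), Solara→Band F ($712M), Pulse→Band G ($431M); total welfare W = $1955M.
Pulse receives Band G at value $431M, so the others get W − 431 = $1524M.
Without Pulse: best allocation of the remaining 2 bidders over all 3 bands is AzureWave→Band F ($933M), Solara→Band G ($714M), total $1647M.
VCG payment = (others' best without Pulse) − (others' welfare with Pulse) = 1647 − 1524 = $123M.

Pulse pays $123M.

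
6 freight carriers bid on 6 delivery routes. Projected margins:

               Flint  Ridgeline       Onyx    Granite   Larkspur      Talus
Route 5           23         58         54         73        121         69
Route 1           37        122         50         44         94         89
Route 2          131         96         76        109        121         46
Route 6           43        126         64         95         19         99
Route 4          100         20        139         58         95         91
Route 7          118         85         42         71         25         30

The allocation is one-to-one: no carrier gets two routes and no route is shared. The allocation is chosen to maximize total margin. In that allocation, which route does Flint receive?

Flint receives Route 7.

This is the linear assignment problem.
Optimal: Flint→Route 7 ($118k), Ridgeline→Route 1 ($122k), Onyx→Route 4 ($139k), Granite→Route 2 ($109k), Larkspur→Route 5 ($121k), Talus→Route 6 ($99k) — total 118+122+139+109+121+99 = $708k.
No other one-to-one assignment exceeds $708k.
Flint's own top route is Route 2 ($131k), but forcing Flint→Route 2 and reassigning the rest optimally gives only $683k — worse by 25.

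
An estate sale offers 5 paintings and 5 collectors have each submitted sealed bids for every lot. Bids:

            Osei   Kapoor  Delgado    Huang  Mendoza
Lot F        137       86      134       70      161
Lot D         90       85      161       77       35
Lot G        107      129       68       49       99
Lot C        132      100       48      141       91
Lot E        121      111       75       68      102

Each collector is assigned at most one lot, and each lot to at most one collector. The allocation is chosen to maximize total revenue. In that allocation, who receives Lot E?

Osei receives Lot E.

This is a one-to-one assignment (maximum-weight bipartite matching).
Optimal: Osei→Lot E ($121), Kapoor→Lot G ($129), Delgado→Lot D ($161), Huang→Lot C ($141), Mendoza→Lot F ($161) — total 121+129+161+141+161 = $713.
Row-greedy (each collector in turn takes its best remaining lot) gives $670, worse by 43.
Osei's own top lot is Lot F ($137), but forcing Osei→Lot F and reassigning the rest optimally gives only $670 — worse by 43.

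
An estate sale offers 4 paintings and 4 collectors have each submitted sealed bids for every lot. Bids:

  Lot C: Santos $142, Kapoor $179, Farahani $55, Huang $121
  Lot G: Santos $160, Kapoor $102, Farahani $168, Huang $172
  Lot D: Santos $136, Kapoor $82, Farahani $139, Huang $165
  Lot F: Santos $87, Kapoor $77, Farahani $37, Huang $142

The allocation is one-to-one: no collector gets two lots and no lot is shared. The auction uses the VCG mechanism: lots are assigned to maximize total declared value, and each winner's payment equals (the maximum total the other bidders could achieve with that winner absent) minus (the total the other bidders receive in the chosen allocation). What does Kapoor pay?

Efficient allocation: Santos→Lot D ($136), Kapoor→Lot C ($179), Farahani→Lot G ($168), Huang→Lot F ($142); total welfare W = $625.
Kapoor receives Lot C at value $179, so the others get W − 179 = $446.
Without Kapoor: best allocation of the remaining 3 bidders over all 4 lots is Santos→Lot C ($142), Farahani→Lot G ($168), Huang→Lot D ($165), total $475.
VCG payment = (others' best without Kapoor) − (others' welfare with Kapoor) = 475 − 446 = $29.

Kapoor pays $29.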